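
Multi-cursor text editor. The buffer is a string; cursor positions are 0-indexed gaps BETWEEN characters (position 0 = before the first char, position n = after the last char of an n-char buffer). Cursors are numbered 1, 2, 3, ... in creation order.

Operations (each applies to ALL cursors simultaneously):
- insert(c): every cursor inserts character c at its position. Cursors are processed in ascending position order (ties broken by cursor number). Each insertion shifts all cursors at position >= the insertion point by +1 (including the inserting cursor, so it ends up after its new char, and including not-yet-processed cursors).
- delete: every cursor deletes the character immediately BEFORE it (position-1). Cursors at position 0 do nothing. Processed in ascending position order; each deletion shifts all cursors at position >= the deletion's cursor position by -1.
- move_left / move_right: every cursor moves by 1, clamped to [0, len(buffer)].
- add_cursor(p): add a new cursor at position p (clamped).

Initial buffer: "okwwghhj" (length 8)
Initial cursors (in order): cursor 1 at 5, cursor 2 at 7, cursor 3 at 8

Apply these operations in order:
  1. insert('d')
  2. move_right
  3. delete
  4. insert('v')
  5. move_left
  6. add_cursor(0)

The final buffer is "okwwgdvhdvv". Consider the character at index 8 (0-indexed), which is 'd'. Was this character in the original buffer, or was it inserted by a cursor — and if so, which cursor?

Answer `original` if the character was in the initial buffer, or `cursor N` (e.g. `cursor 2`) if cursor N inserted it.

Answer: cursor 2

Derivation:
After op 1 (insert('d')): buffer="okwwgdhhdjd" (len 11), cursors c1@6 c2@9 c3@11, authorship .....1..2.3
After op 2 (move_right): buffer="okwwgdhhdjd" (len 11), cursors c1@7 c2@10 c3@11, authorship .....1..2.3
After op 3 (delete): buffer="okwwgdhd" (len 8), cursors c1@6 c2@8 c3@8, authorship .....1.2
After op 4 (insert('v')): buffer="okwwgdvhdvv" (len 11), cursors c1@7 c2@11 c3@11, authorship .....11.223
After op 5 (move_left): buffer="okwwgdvhdvv" (len 11), cursors c1@6 c2@10 c3@10, authorship .....11.223
After op 6 (add_cursor(0)): buffer="okwwgdvhdvv" (len 11), cursors c4@0 c1@6 c2@10 c3@10, authorship .....11.223
Authorship (.=original, N=cursor N): . . . . . 1 1 . 2 2 3
Index 8: author = 2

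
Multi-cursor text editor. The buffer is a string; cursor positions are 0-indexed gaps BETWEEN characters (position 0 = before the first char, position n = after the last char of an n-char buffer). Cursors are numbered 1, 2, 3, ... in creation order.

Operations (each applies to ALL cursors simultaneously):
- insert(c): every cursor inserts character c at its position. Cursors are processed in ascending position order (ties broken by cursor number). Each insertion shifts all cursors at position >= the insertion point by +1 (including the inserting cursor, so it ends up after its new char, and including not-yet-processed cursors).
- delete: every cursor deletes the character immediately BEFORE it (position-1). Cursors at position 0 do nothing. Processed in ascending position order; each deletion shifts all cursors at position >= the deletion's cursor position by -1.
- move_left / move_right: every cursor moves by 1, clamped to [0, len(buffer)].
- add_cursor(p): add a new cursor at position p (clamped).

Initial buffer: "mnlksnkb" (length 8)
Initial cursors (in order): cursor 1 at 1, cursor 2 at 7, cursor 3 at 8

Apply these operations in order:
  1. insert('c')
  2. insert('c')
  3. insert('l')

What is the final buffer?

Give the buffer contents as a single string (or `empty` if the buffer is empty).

Answer: mcclnlksnkcclbccl

Derivation:
After op 1 (insert('c')): buffer="mcnlksnkcbc" (len 11), cursors c1@2 c2@9 c3@11, authorship .1......2.3
After op 2 (insert('c')): buffer="mccnlksnkccbcc" (len 14), cursors c1@3 c2@11 c3@14, authorship .11......22.33
After op 3 (insert('l')): buffer="mcclnlksnkcclbccl" (len 17), cursors c1@4 c2@13 c3@17, authorship .111......222.333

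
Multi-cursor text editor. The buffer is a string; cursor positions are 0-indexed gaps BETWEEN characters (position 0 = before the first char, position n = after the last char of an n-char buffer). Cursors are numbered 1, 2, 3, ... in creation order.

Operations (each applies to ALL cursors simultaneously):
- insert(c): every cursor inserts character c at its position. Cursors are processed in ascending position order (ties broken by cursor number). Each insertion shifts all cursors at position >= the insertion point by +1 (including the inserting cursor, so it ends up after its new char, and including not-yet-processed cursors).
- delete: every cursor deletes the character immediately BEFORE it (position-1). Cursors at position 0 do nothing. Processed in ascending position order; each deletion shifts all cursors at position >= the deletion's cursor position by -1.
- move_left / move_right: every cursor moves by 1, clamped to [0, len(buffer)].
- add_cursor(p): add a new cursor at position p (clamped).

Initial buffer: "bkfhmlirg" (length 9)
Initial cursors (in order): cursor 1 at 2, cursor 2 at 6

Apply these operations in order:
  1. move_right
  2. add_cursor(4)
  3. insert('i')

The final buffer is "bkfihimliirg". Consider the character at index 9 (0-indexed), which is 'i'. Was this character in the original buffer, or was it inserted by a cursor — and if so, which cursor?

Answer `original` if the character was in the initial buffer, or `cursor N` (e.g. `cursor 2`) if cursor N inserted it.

Answer: cursor 2

Derivation:
After op 1 (move_right): buffer="bkfhmlirg" (len 9), cursors c1@3 c2@7, authorship .........
After op 2 (add_cursor(4)): buffer="bkfhmlirg" (len 9), cursors c1@3 c3@4 c2@7, authorship .........
After op 3 (insert('i')): buffer="bkfihimliirg" (len 12), cursors c1@4 c3@6 c2@10, authorship ...1.3...2..
Authorship (.=original, N=cursor N): . . . 1 . 3 . . . 2 . .
Index 9: author = 2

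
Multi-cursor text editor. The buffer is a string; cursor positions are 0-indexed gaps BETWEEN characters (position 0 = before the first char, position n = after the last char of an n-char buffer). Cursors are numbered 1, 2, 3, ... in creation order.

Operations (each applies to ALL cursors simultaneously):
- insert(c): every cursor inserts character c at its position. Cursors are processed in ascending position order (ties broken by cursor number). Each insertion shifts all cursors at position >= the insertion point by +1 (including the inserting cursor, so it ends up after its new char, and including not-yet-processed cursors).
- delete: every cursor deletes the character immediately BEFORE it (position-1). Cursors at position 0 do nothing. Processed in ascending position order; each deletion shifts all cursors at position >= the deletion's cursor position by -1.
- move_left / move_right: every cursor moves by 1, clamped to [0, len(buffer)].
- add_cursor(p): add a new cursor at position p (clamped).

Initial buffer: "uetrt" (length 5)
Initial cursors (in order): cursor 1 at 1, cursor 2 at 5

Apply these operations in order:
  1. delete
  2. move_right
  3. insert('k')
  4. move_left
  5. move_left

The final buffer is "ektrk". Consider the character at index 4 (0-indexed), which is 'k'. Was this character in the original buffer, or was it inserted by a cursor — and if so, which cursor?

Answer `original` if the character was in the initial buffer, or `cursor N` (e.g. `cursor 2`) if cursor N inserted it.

After op 1 (delete): buffer="etr" (len 3), cursors c1@0 c2@3, authorship ...
After op 2 (move_right): buffer="etr" (len 3), cursors c1@1 c2@3, authorship ...
After op 3 (insert('k')): buffer="ektrk" (len 5), cursors c1@2 c2@5, authorship .1..2
After op 4 (move_left): buffer="ektrk" (len 5), cursors c1@1 c2@4, authorship .1..2
After op 5 (move_left): buffer="ektrk" (len 5), cursors c1@0 c2@3, authorship .1..2
Authorship (.=original, N=cursor N): . 1 . . 2
Index 4: author = 2

Answer: cursor 2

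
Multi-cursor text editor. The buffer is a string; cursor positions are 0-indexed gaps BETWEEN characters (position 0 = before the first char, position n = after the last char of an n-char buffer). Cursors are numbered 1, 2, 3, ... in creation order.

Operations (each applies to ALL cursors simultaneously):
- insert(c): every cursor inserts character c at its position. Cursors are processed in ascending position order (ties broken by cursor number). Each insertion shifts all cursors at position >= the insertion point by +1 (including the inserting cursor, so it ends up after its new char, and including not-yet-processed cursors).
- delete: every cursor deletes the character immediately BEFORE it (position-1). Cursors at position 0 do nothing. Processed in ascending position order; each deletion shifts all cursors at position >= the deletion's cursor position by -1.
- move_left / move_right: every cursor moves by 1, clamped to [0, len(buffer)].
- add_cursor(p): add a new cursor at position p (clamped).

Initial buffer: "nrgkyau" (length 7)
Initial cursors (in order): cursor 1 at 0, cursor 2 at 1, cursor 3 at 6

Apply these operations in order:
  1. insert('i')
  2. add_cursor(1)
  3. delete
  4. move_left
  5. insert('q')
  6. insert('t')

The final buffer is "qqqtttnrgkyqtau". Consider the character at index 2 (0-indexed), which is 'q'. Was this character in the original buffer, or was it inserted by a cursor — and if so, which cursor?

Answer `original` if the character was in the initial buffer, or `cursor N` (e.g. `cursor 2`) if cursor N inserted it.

After op 1 (insert('i')): buffer="inirgkyaiu" (len 10), cursors c1@1 c2@3 c3@9, authorship 1.2.....3.
After op 2 (add_cursor(1)): buffer="inirgkyaiu" (len 10), cursors c1@1 c4@1 c2@3 c3@9, authorship 1.2.....3.
After op 3 (delete): buffer="nrgkyau" (len 7), cursors c1@0 c4@0 c2@1 c3@6, authorship .......
After op 4 (move_left): buffer="nrgkyau" (len 7), cursors c1@0 c2@0 c4@0 c3@5, authorship .......
After op 5 (insert('q')): buffer="qqqnrgkyqau" (len 11), cursors c1@3 c2@3 c4@3 c3@9, authorship 124.....3..
After op 6 (insert('t')): buffer="qqqtttnrgkyqtau" (len 15), cursors c1@6 c2@6 c4@6 c3@13, authorship 124124.....33..
Authorship (.=original, N=cursor N): 1 2 4 1 2 4 . . . . . 3 3 . .
Index 2: author = 4

Answer: cursor 4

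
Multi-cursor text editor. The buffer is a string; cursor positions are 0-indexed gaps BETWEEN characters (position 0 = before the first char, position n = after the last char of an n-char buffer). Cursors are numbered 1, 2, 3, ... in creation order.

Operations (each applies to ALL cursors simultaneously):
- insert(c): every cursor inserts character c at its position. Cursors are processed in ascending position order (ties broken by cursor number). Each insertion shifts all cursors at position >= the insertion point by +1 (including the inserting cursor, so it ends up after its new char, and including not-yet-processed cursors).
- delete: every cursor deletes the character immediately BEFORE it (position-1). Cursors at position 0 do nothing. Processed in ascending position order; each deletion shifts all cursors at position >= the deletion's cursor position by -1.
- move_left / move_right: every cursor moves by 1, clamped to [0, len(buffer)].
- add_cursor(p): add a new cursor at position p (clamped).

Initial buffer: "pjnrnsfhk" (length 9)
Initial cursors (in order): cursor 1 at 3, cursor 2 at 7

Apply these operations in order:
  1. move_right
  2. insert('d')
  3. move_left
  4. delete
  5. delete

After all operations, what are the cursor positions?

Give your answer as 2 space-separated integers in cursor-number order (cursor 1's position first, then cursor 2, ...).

After op 1 (move_right): buffer="pjnrnsfhk" (len 9), cursors c1@4 c2@8, authorship .........
After op 2 (insert('d')): buffer="pjnrdnsfhdk" (len 11), cursors c1@5 c2@10, authorship ....1....2.
After op 3 (move_left): buffer="pjnrdnsfhdk" (len 11), cursors c1@4 c2@9, authorship ....1....2.
After op 4 (delete): buffer="pjndnsfdk" (len 9), cursors c1@3 c2@7, authorship ...1...2.
After op 5 (delete): buffer="pjdnsdk" (len 7), cursors c1@2 c2@5, authorship ..1..2.

Answer: 2 5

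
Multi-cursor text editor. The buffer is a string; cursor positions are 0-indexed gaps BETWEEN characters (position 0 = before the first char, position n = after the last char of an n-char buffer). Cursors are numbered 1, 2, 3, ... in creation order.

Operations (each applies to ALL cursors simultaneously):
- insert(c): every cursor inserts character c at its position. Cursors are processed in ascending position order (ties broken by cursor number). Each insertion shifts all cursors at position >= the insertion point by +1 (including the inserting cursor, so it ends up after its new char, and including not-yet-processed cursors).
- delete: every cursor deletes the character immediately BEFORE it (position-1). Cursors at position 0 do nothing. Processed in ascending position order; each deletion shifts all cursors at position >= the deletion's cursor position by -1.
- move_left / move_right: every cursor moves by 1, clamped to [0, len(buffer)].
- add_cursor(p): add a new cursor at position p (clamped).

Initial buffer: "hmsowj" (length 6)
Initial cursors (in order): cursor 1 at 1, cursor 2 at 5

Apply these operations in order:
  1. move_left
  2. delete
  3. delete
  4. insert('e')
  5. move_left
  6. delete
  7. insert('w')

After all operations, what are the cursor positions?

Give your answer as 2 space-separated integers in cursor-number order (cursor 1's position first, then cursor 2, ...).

After op 1 (move_left): buffer="hmsowj" (len 6), cursors c1@0 c2@4, authorship ......
After op 2 (delete): buffer="hmswj" (len 5), cursors c1@0 c2@3, authorship .....
After op 3 (delete): buffer="hmwj" (len 4), cursors c1@0 c2@2, authorship ....
After op 4 (insert('e')): buffer="ehmewj" (len 6), cursors c1@1 c2@4, authorship 1..2..
After op 5 (move_left): buffer="ehmewj" (len 6), cursors c1@0 c2@3, authorship 1..2..
After op 6 (delete): buffer="ehewj" (len 5), cursors c1@0 c2@2, authorship 1.2..
After op 7 (insert('w')): buffer="wehwewj" (len 7), cursors c1@1 c2@4, authorship 11.22..

Answer: 1 4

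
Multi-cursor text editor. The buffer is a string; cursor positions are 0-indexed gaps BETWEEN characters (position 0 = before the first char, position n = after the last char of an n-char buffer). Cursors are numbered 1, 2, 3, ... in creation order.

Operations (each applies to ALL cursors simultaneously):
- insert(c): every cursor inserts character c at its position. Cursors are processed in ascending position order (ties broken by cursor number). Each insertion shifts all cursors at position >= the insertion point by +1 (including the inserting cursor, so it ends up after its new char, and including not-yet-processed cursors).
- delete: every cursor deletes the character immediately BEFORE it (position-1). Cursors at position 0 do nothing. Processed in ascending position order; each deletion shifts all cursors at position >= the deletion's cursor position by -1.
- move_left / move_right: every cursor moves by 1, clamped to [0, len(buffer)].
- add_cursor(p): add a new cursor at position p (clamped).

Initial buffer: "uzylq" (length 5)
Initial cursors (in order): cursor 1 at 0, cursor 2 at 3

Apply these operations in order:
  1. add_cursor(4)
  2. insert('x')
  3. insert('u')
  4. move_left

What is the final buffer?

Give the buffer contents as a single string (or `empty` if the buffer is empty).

Answer: xuuzyxulxuq

Derivation:
After op 1 (add_cursor(4)): buffer="uzylq" (len 5), cursors c1@0 c2@3 c3@4, authorship .....
After op 2 (insert('x')): buffer="xuzyxlxq" (len 8), cursors c1@1 c2@5 c3@7, authorship 1...2.3.
After op 3 (insert('u')): buffer="xuuzyxulxuq" (len 11), cursors c1@2 c2@7 c3@10, authorship 11...22.33.
After op 4 (move_left): buffer="xuuzyxulxuq" (len 11), cursors c1@1 c2@6 c3@9, authorship 11...22.33.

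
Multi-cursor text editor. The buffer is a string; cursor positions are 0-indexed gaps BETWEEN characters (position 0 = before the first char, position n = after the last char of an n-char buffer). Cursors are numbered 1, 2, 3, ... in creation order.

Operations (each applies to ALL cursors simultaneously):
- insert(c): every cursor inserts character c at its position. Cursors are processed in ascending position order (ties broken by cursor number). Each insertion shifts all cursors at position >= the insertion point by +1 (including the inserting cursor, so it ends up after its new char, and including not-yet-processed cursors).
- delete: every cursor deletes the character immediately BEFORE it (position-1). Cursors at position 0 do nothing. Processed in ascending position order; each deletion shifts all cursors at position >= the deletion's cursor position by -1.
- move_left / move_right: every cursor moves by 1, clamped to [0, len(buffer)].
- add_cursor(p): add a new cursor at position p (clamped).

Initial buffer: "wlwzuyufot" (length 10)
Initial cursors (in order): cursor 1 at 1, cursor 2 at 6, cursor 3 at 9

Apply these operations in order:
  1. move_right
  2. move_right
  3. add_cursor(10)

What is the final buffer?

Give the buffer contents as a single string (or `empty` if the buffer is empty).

Answer: wlwzuyufot

Derivation:
After op 1 (move_right): buffer="wlwzuyufot" (len 10), cursors c1@2 c2@7 c3@10, authorship ..........
After op 2 (move_right): buffer="wlwzuyufot" (len 10), cursors c1@3 c2@8 c3@10, authorship ..........
After op 3 (add_cursor(10)): buffer="wlwzuyufot" (len 10), cursors c1@3 c2@8 c3@10 c4@10, authorship ..........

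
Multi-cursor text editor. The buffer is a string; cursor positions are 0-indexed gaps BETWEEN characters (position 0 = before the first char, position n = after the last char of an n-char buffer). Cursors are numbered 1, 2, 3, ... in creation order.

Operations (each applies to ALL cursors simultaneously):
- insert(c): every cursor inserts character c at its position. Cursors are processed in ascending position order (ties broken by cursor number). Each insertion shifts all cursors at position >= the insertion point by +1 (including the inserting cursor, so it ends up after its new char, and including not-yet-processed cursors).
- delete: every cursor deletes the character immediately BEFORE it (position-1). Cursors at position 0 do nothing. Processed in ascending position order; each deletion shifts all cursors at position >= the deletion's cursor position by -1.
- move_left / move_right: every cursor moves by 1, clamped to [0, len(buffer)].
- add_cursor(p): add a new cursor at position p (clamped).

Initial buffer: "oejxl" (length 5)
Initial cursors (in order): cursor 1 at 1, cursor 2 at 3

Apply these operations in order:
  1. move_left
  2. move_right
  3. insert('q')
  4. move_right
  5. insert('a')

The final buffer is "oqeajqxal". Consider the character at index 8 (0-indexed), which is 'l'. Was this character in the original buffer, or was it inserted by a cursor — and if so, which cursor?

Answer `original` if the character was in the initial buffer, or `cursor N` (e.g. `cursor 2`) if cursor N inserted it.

Answer: original

Derivation:
After op 1 (move_left): buffer="oejxl" (len 5), cursors c1@0 c2@2, authorship .....
After op 2 (move_right): buffer="oejxl" (len 5), cursors c1@1 c2@3, authorship .....
After op 3 (insert('q')): buffer="oqejqxl" (len 7), cursors c1@2 c2@5, authorship .1..2..
After op 4 (move_right): buffer="oqejqxl" (len 7), cursors c1@3 c2@6, authorship .1..2..
After op 5 (insert('a')): buffer="oqeajqxal" (len 9), cursors c1@4 c2@8, authorship .1.1.2.2.
Authorship (.=original, N=cursor N): . 1 . 1 . 2 . 2 .
Index 8: author = original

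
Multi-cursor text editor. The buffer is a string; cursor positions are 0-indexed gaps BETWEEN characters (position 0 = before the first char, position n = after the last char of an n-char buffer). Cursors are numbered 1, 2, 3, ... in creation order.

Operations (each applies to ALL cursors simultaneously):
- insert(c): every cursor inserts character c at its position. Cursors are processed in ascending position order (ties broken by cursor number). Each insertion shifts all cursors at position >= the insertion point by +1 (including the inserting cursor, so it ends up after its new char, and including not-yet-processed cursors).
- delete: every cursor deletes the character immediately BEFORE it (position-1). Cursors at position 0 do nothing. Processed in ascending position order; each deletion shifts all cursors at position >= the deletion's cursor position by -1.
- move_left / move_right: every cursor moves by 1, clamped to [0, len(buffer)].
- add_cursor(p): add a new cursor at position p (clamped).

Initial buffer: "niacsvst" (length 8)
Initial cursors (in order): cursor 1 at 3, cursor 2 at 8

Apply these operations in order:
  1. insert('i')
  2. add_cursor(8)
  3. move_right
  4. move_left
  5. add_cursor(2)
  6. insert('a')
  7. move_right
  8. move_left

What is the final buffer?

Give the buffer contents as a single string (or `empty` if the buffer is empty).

Answer: niaaiacsvsatai

Derivation:
After op 1 (insert('i')): buffer="niaicsvsti" (len 10), cursors c1@4 c2@10, authorship ...1.....2
After op 2 (add_cursor(8)): buffer="niaicsvsti" (len 10), cursors c1@4 c3@8 c2@10, authorship ...1.....2
After op 3 (move_right): buffer="niaicsvsti" (len 10), cursors c1@5 c3@9 c2@10, authorship ...1.....2
After op 4 (move_left): buffer="niaicsvsti" (len 10), cursors c1@4 c3@8 c2@9, authorship ...1.....2
After op 5 (add_cursor(2)): buffer="niaicsvsti" (len 10), cursors c4@2 c1@4 c3@8 c2@9, authorship ...1.....2
After op 6 (insert('a')): buffer="niaaiacsvsatai" (len 14), cursors c4@3 c1@6 c3@11 c2@13, authorship ..4.11....3.22
After op 7 (move_right): buffer="niaaiacsvsatai" (len 14), cursors c4@4 c1@7 c3@12 c2@14, authorship ..4.11....3.22
After op 8 (move_left): buffer="niaaiacsvsatai" (len 14), cursors c4@3 c1@6 c3@11 c2@13, authorship ..4.11....3.22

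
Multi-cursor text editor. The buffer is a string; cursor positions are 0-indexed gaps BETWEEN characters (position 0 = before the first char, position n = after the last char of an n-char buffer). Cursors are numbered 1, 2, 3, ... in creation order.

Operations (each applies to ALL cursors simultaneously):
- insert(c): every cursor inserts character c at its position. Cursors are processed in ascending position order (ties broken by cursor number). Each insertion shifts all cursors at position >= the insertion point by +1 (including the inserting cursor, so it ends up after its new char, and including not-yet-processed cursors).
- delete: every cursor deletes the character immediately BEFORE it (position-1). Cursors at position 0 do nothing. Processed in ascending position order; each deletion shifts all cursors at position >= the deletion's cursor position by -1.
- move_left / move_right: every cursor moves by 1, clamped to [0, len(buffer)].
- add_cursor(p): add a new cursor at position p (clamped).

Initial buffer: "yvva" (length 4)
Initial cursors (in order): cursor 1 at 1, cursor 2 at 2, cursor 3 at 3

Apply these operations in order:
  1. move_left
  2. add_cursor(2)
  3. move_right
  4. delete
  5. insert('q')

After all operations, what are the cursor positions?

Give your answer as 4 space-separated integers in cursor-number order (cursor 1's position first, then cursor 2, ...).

Answer: 4 4 4 4

Derivation:
After op 1 (move_left): buffer="yvva" (len 4), cursors c1@0 c2@1 c3@2, authorship ....
After op 2 (add_cursor(2)): buffer="yvva" (len 4), cursors c1@0 c2@1 c3@2 c4@2, authorship ....
After op 3 (move_right): buffer="yvva" (len 4), cursors c1@1 c2@2 c3@3 c4@3, authorship ....
After op 4 (delete): buffer="a" (len 1), cursors c1@0 c2@0 c3@0 c4@0, authorship .
After op 5 (insert('q')): buffer="qqqqa" (len 5), cursors c1@4 c2@4 c3@4 c4@4, authorship 1234.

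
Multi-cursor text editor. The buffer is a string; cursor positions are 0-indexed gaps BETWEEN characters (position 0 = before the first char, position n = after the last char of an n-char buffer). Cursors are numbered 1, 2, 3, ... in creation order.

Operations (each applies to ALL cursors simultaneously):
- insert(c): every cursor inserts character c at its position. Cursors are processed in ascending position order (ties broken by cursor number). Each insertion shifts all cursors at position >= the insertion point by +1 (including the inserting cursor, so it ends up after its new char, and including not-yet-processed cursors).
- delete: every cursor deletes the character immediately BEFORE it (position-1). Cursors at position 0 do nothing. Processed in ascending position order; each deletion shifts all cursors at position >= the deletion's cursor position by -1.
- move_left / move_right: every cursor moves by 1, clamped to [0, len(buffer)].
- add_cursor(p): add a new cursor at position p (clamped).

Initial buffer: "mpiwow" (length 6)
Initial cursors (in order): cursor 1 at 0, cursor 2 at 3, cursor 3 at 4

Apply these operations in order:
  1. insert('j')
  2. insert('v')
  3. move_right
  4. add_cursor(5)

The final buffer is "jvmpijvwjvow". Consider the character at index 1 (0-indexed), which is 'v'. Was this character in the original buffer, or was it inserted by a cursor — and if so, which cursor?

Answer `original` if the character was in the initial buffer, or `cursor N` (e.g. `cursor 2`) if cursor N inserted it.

Answer: cursor 1

Derivation:
After op 1 (insert('j')): buffer="jmpijwjow" (len 9), cursors c1@1 c2@5 c3@7, authorship 1...2.3..
After op 2 (insert('v')): buffer="jvmpijvwjvow" (len 12), cursors c1@2 c2@7 c3@10, authorship 11...22.33..
After op 3 (move_right): buffer="jvmpijvwjvow" (len 12), cursors c1@3 c2@8 c3@11, authorship 11...22.33..
After op 4 (add_cursor(5)): buffer="jvmpijvwjvow" (len 12), cursors c1@3 c4@5 c2@8 c3@11, authorship 11...22.33..
Authorship (.=original, N=cursor N): 1 1 . . . 2 2 . 3 3 . .
Index 1: author = 1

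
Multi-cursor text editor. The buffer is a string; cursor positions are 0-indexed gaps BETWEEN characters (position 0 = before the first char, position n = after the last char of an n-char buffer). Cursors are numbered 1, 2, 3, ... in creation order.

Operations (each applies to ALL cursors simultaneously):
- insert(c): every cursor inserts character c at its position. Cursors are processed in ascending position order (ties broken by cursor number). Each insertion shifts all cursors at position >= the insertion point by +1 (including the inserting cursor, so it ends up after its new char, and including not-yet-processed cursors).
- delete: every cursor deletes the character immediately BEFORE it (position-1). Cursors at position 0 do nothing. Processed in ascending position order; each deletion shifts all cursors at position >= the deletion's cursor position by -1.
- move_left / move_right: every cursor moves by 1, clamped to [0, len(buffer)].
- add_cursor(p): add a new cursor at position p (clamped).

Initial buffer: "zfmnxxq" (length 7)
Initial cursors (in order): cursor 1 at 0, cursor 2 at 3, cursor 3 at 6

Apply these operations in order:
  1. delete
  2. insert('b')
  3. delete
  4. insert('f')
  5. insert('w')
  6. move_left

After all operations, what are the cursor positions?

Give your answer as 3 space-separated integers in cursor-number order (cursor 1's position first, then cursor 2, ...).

After op 1 (delete): buffer="zfnxq" (len 5), cursors c1@0 c2@2 c3@4, authorship .....
After op 2 (insert('b')): buffer="bzfbnxbq" (len 8), cursors c1@1 c2@4 c3@7, authorship 1..2..3.
After op 3 (delete): buffer="zfnxq" (len 5), cursors c1@0 c2@2 c3@4, authorship .....
After op 4 (insert('f')): buffer="fzffnxfq" (len 8), cursors c1@1 c2@4 c3@7, authorship 1..2..3.
After op 5 (insert('w')): buffer="fwzffwnxfwq" (len 11), cursors c1@2 c2@6 c3@10, authorship 11..22..33.
After op 6 (move_left): buffer="fwzffwnxfwq" (len 11), cursors c1@1 c2@5 c3@9, authorship 11..22..33.

Answer: 1 5 9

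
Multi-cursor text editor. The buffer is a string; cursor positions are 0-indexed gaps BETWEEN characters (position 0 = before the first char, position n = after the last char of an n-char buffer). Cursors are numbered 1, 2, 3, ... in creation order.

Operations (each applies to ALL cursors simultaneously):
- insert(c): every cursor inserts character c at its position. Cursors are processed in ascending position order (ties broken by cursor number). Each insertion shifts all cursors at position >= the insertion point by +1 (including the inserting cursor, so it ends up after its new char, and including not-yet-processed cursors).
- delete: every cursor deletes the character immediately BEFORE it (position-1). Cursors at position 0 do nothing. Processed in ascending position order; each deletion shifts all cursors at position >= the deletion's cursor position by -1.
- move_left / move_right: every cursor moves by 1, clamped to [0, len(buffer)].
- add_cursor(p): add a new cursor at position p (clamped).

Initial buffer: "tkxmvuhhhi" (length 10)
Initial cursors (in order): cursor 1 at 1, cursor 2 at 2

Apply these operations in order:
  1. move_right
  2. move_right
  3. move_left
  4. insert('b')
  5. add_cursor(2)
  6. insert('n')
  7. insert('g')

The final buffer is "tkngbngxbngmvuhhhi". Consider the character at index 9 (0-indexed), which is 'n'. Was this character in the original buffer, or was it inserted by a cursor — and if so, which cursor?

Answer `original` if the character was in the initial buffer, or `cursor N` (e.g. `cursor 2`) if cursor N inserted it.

After op 1 (move_right): buffer="tkxmvuhhhi" (len 10), cursors c1@2 c2@3, authorship ..........
After op 2 (move_right): buffer="tkxmvuhhhi" (len 10), cursors c1@3 c2@4, authorship ..........
After op 3 (move_left): buffer="tkxmvuhhhi" (len 10), cursors c1@2 c2@3, authorship ..........
After op 4 (insert('b')): buffer="tkbxbmvuhhhi" (len 12), cursors c1@3 c2@5, authorship ..1.2.......
After op 5 (add_cursor(2)): buffer="tkbxbmvuhhhi" (len 12), cursors c3@2 c1@3 c2@5, authorship ..1.2.......
After op 6 (insert('n')): buffer="tknbnxbnmvuhhhi" (len 15), cursors c3@3 c1@5 c2@8, authorship ..311.22.......
After op 7 (insert('g')): buffer="tkngbngxbngmvuhhhi" (len 18), cursors c3@4 c1@7 c2@11, authorship ..33111.222.......
Authorship (.=original, N=cursor N): . . 3 3 1 1 1 . 2 2 2 . . . . . . .
Index 9: author = 2

Answer: cursor 2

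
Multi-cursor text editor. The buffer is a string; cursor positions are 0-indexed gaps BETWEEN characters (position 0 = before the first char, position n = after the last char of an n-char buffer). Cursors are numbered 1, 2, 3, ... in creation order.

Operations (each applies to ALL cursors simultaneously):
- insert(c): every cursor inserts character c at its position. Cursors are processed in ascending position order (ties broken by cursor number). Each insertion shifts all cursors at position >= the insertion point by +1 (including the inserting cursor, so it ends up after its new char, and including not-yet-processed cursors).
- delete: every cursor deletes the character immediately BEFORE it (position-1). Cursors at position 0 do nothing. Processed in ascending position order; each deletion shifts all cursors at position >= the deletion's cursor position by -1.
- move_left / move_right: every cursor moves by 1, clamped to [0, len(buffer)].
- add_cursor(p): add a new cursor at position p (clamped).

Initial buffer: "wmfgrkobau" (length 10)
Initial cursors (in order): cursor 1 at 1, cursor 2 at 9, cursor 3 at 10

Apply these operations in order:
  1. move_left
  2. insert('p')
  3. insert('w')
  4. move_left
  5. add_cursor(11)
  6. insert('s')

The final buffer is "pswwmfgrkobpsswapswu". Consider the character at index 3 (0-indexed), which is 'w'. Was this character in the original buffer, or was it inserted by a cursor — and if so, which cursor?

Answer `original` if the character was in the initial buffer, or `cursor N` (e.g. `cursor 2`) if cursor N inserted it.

Answer: original

Derivation:
After op 1 (move_left): buffer="wmfgrkobau" (len 10), cursors c1@0 c2@8 c3@9, authorship ..........
After op 2 (insert('p')): buffer="pwmfgrkobpapu" (len 13), cursors c1@1 c2@10 c3@12, authorship 1........2.3.
After op 3 (insert('w')): buffer="pwwmfgrkobpwapwu" (len 16), cursors c1@2 c2@12 c3@15, authorship 11........22.33.
After op 4 (move_left): buffer="pwwmfgrkobpwapwu" (len 16), cursors c1@1 c2@11 c3@14, authorship 11........22.33.
After op 5 (add_cursor(11)): buffer="pwwmfgrkobpwapwu" (len 16), cursors c1@1 c2@11 c4@11 c3@14, authorship 11........22.33.
After op 6 (insert('s')): buffer="pswwmfgrkobpsswapswu" (len 20), cursors c1@2 c2@14 c4@14 c3@18, authorship 111........2242.333.
Authorship (.=original, N=cursor N): 1 1 1 . . . . . . . . 2 2 4 2 . 3 3 3 .
Index 3: author = original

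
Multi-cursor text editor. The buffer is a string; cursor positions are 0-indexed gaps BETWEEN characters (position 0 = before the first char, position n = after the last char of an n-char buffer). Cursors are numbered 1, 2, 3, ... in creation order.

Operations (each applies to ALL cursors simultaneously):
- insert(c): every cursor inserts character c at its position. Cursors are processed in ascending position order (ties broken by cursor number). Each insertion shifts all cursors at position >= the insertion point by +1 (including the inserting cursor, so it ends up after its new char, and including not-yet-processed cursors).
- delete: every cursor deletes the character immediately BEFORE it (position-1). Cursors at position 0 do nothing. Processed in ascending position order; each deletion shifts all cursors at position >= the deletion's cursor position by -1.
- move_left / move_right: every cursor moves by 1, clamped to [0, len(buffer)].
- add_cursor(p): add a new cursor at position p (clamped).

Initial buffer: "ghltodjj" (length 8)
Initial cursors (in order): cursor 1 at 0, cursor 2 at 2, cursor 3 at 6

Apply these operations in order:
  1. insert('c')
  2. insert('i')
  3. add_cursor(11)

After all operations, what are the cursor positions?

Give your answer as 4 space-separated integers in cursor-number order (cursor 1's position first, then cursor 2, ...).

After op 1 (insert('c')): buffer="cghcltodcjj" (len 11), cursors c1@1 c2@4 c3@9, authorship 1..2....3..
After op 2 (insert('i')): buffer="cighciltodcijj" (len 14), cursors c1@2 c2@6 c3@12, authorship 11..22....33..
After op 3 (add_cursor(11)): buffer="cighciltodcijj" (len 14), cursors c1@2 c2@6 c4@11 c3@12, authorship 11..22....33..

Answer: 2 6 12 11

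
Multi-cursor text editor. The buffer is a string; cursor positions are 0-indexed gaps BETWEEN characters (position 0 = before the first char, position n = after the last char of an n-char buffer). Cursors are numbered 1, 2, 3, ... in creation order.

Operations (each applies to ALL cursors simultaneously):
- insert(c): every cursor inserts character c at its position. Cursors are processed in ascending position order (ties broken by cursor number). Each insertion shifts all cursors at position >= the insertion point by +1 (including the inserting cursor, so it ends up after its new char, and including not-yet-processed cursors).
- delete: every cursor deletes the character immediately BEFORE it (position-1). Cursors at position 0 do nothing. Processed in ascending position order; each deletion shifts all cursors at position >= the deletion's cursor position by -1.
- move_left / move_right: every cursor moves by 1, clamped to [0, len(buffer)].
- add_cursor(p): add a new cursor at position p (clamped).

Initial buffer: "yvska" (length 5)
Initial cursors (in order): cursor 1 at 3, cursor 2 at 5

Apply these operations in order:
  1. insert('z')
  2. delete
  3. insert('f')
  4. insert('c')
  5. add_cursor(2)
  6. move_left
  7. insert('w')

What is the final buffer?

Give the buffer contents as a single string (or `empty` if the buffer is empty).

Answer: ywvsfwckafwc

Derivation:
After op 1 (insert('z')): buffer="yvszkaz" (len 7), cursors c1@4 c2@7, authorship ...1..2
After op 2 (delete): buffer="yvska" (len 5), cursors c1@3 c2@5, authorship .....
After op 3 (insert('f')): buffer="yvsfkaf" (len 7), cursors c1@4 c2@7, authorship ...1..2
After op 4 (insert('c')): buffer="yvsfckafc" (len 9), cursors c1@5 c2@9, authorship ...11..22
After op 5 (add_cursor(2)): buffer="yvsfckafc" (len 9), cursors c3@2 c1@5 c2@9, authorship ...11..22
After op 6 (move_left): buffer="yvsfckafc" (len 9), cursors c3@1 c1@4 c2@8, authorship ...11..22
After op 7 (insert('w')): buffer="ywvsfwckafwc" (len 12), cursors c3@2 c1@6 c2@11, authorship .3..111..222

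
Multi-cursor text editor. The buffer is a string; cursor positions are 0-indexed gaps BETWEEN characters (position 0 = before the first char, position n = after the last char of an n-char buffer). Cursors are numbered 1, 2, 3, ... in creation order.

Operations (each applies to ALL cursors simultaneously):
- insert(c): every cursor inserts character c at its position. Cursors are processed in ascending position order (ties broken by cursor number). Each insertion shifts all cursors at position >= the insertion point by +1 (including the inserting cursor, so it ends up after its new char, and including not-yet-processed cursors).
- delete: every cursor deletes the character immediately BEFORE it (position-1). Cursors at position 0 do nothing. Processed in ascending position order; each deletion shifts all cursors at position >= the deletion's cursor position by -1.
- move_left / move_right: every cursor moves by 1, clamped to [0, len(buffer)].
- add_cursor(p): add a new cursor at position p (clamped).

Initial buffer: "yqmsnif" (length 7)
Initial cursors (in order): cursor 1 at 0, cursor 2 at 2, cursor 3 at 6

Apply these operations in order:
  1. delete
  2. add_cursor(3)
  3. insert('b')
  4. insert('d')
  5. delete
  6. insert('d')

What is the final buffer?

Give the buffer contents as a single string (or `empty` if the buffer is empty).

After op 1 (delete): buffer="ymsnf" (len 5), cursors c1@0 c2@1 c3@4, authorship .....
After op 2 (add_cursor(3)): buffer="ymsnf" (len 5), cursors c1@0 c2@1 c4@3 c3@4, authorship .....
After op 3 (insert('b')): buffer="bybmsbnbf" (len 9), cursors c1@1 c2@3 c4@6 c3@8, authorship 1.2..4.3.
After op 4 (insert('d')): buffer="bdybdmsbdnbdf" (len 13), cursors c1@2 c2@5 c4@9 c3@12, authorship 11.22..44.33.
After op 5 (delete): buffer="bybmsbnbf" (len 9), cursors c1@1 c2@3 c4@6 c3@8, authorship 1.2..4.3.
After op 6 (insert('d')): buffer="bdybdmsbdnbdf" (len 13), cursors c1@2 c2@5 c4@9 c3@12, authorship 11.22..44.33.

Answer: bdybdmsbdnbdf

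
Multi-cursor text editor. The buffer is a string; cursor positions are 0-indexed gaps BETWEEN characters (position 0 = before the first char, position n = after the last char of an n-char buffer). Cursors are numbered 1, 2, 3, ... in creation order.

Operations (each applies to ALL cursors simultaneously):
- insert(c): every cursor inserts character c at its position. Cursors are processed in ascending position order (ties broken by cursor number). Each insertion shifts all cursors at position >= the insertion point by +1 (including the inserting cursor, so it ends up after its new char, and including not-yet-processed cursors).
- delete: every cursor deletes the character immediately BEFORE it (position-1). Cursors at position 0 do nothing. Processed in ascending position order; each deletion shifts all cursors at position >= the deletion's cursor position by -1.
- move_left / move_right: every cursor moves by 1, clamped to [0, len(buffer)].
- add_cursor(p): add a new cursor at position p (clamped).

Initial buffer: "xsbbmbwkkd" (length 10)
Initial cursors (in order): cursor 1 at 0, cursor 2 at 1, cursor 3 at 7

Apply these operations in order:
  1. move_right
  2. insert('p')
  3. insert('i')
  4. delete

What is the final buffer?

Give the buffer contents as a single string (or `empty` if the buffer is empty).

Answer: xpspbbmbwkpkd

Derivation:
After op 1 (move_right): buffer="xsbbmbwkkd" (len 10), cursors c1@1 c2@2 c3@8, authorship ..........
After op 2 (insert('p')): buffer="xpspbbmbwkpkd" (len 13), cursors c1@2 c2@4 c3@11, authorship .1.2......3..
After op 3 (insert('i')): buffer="xpispibbmbwkpikd" (len 16), cursors c1@3 c2@6 c3@14, authorship .11.22......33..
After op 4 (delete): buffer="xpspbbmbwkpkd" (len 13), cursors c1@2 c2@4 c3@11, authorship .1.2......3..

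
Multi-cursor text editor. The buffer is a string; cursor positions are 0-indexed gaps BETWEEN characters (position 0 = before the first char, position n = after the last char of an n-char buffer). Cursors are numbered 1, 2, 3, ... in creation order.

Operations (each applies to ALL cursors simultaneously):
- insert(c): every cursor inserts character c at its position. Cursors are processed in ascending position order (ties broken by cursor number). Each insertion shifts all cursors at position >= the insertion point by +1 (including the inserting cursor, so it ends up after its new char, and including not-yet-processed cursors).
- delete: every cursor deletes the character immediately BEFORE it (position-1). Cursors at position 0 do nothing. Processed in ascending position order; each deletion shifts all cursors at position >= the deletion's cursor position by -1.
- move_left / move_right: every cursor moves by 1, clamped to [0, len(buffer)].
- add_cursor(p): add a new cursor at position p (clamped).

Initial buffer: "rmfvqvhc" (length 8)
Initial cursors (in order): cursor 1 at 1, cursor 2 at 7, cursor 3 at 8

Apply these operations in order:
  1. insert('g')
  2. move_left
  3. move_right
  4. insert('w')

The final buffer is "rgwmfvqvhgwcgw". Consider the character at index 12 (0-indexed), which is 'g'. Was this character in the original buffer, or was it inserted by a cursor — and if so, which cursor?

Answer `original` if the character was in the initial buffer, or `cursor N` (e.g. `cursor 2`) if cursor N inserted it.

Answer: cursor 3

Derivation:
After op 1 (insert('g')): buffer="rgmfvqvhgcg" (len 11), cursors c1@2 c2@9 c3@11, authorship .1......2.3
After op 2 (move_left): buffer="rgmfvqvhgcg" (len 11), cursors c1@1 c2@8 c3@10, authorship .1......2.3
After op 3 (move_right): buffer="rgmfvqvhgcg" (len 11), cursors c1@2 c2@9 c3@11, authorship .1......2.3
After op 4 (insert('w')): buffer="rgwmfvqvhgwcgw" (len 14), cursors c1@3 c2@11 c3@14, authorship .11......22.33
Authorship (.=original, N=cursor N): . 1 1 . . . . . . 2 2 . 3 3
Index 12: author = 3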